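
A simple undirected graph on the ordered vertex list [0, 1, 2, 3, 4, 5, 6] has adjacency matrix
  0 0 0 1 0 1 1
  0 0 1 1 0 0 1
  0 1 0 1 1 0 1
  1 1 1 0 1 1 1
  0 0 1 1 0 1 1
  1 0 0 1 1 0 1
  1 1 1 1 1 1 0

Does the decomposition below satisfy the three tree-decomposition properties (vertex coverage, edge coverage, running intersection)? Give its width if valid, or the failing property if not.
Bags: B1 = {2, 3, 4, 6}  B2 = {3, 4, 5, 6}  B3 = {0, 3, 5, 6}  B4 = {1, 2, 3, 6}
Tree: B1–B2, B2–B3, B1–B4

Yes; width 3.

Checking the three conditions: (i) the bags cover all of {0, 1, 2, 3, 4, 5, 6}; (ii) for each edge, some bag contains both endpoints; (iii) the bags containing any fixed vertex form a subtree. All hold, so the decomposition is valid with width 4 − 1 = 3.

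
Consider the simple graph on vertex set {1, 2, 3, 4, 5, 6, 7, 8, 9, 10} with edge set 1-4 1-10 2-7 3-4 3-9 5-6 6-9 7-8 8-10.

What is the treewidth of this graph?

1

A width-1 tree decomposition is:
Bags: B1 = {5, 6}  B2 = {6, 9}  B3 = {3, 9}  B4 = {3, 4}  B5 = {1, 4}  B6 = {1, 10}  B7 = {8, 10}  B8 = {7, 8}  B9 = {2, 7}
Tree: B1–B2, B2–B3, B3–B4, B4–B5, B5–B6, B6–B7, B7–B8, B8–B9
Each bag holds 2 vertices, so the decomposition has width 1, which upper-bounds the treewidth. Any graph with an edge has treewidth ≥ 1, and G has the edge 5–6. The upper and lower bounds meet at 1, so that is the treewidth.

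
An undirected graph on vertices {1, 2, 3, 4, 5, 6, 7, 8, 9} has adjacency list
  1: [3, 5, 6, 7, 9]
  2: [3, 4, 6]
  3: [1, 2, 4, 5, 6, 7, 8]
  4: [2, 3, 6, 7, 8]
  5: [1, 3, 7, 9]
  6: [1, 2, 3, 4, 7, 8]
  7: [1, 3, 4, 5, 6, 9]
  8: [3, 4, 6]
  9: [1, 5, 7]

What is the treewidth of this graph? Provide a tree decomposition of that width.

Treewidth 3.
One optimal decomposition is:
Bags: B1 = {3, 4, 6, 7}  B2 = {1, 3, 6, 7}  B3 = {3, 4, 6, 8}  B4 = {1, 3, 5, 7}  B5 = {2, 3, 4, 6}  B6 = {1, 5, 7, 9}
Tree: B1–B2, B1–B3, B2–B4, B1–B5, B4–B6

Each bag holds 4 vertices, so the decomposition has width 3, which upper-bounds the treewidth. Conversely, {1, 5, 7, 9} is a clique of size 4, and the vertices of any clique must share a bag in every tree decomposition; so some bag has ≥ 4 vertices and tw(G) ≥ 3. The upper and lower bounds meet at 3, so that is the treewidth.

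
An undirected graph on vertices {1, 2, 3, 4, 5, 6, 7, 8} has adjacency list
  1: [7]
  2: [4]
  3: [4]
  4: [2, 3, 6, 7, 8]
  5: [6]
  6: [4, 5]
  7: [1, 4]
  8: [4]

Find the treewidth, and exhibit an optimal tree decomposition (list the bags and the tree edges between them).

Each bag holds 2 vertices, so the decomposition has width 1, which upper-bounds the treewidth. Since G has at least one edge (e.g. 8–4), it is not an edgeless graph, so tw(G) ≥ 1. Therefore the treewidth is 1.

Treewidth 1.
One such decomposition:
Bags: B1 = {4, 8}  B2 = {4, 6}  B3 = {4, 7}  B4 = {1, 7}  B5 = {3, 4}  B6 = {5, 6}  B7 = {2, 4}
Tree: B1–B2, B1–B3, B3–B4, B2–B5, B2–B6, B5–B7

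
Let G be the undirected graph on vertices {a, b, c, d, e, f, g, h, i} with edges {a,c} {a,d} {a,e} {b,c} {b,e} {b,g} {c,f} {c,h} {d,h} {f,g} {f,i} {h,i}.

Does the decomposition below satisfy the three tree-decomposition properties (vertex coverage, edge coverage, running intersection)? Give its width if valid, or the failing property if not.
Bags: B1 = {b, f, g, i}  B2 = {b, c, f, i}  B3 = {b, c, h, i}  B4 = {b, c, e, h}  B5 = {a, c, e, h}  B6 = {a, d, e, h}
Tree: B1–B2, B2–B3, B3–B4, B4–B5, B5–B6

Checking the three conditions: (i) the bags cover all of {a, b, c, d, e, f, g, h, i}; (ii) for each edge, some bag contains both endpoints; (iii) the bags containing any fixed vertex form a subtree. All hold, so the decomposition is valid with width 4 − 1 = 3.

Yes; width 3.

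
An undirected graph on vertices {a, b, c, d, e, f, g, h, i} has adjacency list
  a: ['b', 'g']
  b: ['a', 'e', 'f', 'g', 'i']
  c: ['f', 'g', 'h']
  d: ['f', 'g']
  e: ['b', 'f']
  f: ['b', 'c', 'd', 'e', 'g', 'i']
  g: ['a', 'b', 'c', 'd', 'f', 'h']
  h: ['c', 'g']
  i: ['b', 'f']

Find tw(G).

2

A width-2 tree decomposition is:
Bags: B1 = {b, e, f}  B2 = {b, f, g}  B3 = {b, f, i}  B4 = {a, b, g}  B5 = {c, f, g}  B6 = {d, f, g}  B7 = {c, g, h}
Tree: B1–B2, B2–B3, B2–B4, B2–B5, B2–B6, B5–B7
The largest bag has 3 vertices, giving width 2; this decomposition certifies tw(G) ≤ 2. On the other hand G contains the 3-clique {a, b, g}. A clique must lie in a single bag of any decomposition, so no decomposition can have width below 2. Hence tw(G) = 2 exactly.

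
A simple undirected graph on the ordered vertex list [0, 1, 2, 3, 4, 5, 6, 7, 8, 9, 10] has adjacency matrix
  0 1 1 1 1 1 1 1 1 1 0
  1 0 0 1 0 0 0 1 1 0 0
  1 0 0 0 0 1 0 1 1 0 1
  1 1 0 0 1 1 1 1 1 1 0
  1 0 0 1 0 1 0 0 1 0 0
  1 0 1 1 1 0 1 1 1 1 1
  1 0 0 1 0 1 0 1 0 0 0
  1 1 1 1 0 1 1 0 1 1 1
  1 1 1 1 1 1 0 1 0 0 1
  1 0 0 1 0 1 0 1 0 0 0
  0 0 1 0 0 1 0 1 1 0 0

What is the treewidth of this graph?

4

A width-4 tree decomposition is:
Bags: B1 = {0, 3, 5, 7, 8}  B2 = {0, 2, 5, 7, 8}  B3 = {0, 3, 4, 5, 8}  B4 = {2, 5, 7, 8, 10}  B5 = {0, 1, 3, 7, 8}  B6 = {0, 3, 5, 6, 7}  B7 = {0, 3, 5, 7, 9}
Tree: B1–B2, B1–B3, B2–B4, B1–B5, B1–B6, B1–B7
Each bag holds 5 vertices, so the decomposition has width 4, which upper-bounds the treewidth. For the lower bound, the 5 vertices {0, 2, 5, 7, 8} are pairwise adjacent, and any tree decomposition puts a clique entirely inside one bag — forcing width ≥ 4. Hence tw(G) = 4 exactly.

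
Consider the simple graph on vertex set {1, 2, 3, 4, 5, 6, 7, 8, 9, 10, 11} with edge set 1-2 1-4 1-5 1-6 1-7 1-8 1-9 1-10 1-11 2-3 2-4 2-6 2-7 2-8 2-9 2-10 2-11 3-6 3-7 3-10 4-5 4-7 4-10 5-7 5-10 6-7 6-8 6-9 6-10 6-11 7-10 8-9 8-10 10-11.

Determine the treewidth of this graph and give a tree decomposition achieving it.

Treewidth 4.
Bags: B1 = {1, 2, 6, 7, 10}  B2 = {1, 2, 6, 8, 10}  B3 = {1, 2, 6, 8, 9}  B4 = {1, 2, 6, 10, 11}  B5 = {1, 2, 4, 7, 10}  B6 = {1, 4, 5, 7, 10}  B7 = {2, 3, 6, 7, 10}
Tree: B1–B2, B2–B3, B1–B4, B1–B5, B5–B6, B1–B7

Every bag has size at most 5, so the width is 5 − 1 = 4 and tw(G) ≤ 4. For the lower bound, the 5 vertices {1, 2, 4, 7, 10} are pairwise adjacent, and any tree decomposition puts a clique entirely inside one bag — forcing width ≥ 4. Therefore the treewidth is 4.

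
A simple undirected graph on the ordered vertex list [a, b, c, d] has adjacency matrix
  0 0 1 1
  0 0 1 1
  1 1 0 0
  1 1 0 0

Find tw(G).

A width-2 tree decomposition is:
Bags: B1 = {b, c, d}  B2 = {a, c, d}
Tree: B1–B2
Every bag has size at most 3, so the width is 3 − 1 = 2 and tw(G) ≤ 2. The edges d–b–c–a–d form a cycle, so G is not a tree and its treewidth is at least 2. Hence tw(G) = 2 exactly.

2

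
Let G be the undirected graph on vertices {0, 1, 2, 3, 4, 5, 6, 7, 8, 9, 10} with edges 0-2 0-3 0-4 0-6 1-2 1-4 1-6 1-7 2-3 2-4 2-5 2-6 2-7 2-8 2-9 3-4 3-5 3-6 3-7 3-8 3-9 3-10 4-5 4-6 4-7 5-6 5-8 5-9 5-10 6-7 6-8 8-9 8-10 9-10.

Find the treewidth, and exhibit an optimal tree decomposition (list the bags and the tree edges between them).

Treewidth 4.
One such decomposition:
Bags: B1 = {2, 3, 5, 6, 8}  B2 = {2, 3, 4, 5, 6}  B3 = {2, 3, 4, 6, 7}  B4 = {2, 3, 5, 8, 9}  B5 = {1, 2, 4, 6, 7}  B6 = {0, 2, 3, 4, 6}  B7 = {3, 5, 8, 9, 10}
Tree: B1–B2, B2–B3, B1–B4, B3–B5, B3–B6, B4–B7

Every bag has size at most 5, so the width is 5 − 1 = 4 and tw(G) ≤ 4. For the lower bound, the 5 vertices {1, 2, 4, 6, 7} are pairwise adjacent, and any tree decomposition puts a clique entirely inside one bag — forcing width ≥ 4. Hence tw(G) = 4 exactly.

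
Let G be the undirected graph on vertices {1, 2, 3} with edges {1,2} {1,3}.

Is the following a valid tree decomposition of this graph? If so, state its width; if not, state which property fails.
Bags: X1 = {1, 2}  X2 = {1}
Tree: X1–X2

A tree decomposition must satisfy three properties: every vertex lies in some bag; for every edge, both endpoints lie together in some bag; and for every vertex, the bags containing it form a connected subtree. Here vertex 3 appears in no bag, so the decomposition is invalid.

No — vertex 3 appears in no bag.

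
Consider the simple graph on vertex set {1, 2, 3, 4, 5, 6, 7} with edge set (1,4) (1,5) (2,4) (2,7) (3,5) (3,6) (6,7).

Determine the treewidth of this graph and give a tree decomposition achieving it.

The largest bag has 3 vertices, giving width 2; this decomposition certifies tw(G) ≤ 2. For the lower bound, G contains the cycle 4–2–7–6–3–5–1–4, so G is not a forest; only forests have treewidth ≤ 1, hence tw(G) ≥ 2. Combining the bounds, tw(G) = 2.

Treewidth 2.
Bags: B1 = {2, 4, 7}  B2 = {4, 6, 7}  B3 = {3, 4, 6}  B4 = {3, 4, 5}  B5 = {1, 4, 5}
Tree: B1–B2, B2–B3, B3–B4, B4–B5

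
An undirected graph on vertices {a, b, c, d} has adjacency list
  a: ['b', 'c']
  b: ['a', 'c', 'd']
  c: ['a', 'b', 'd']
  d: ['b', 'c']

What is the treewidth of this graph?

A width-2 tree decomposition is:
Bags: B1 = {a, b, c}  B2 = {b, c, d}
Tree: B1–B2
Each bag holds 3 vertices, so the decomposition has width 2, which upper-bounds the treewidth. Conversely, {b, c, d} is a clique of size 3, and the vertices of any clique must share a bag in every tree decomposition; so some bag has ≥ 3 vertices and tw(G) ≥ 2. Combining the bounds, tw(G) = 2.

2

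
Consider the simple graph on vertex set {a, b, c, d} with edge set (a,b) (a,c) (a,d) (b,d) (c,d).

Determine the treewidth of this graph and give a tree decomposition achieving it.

Each bag holds 3 vertices, so the decomposition has width 2, which upper-bounds the treewidth. For the lower bound, the 3 vertices {a, c, d} are pairwise adjacent, and any tree decomposition puts a clique entirely inside one bag — forcing width ≥ 2. Therefore the treewidth is 2.

Treewidth 2.
One such decomposition:
Bags: B1 = {a, b, d}  B2 = {a, c, d}
Tree: B1–B2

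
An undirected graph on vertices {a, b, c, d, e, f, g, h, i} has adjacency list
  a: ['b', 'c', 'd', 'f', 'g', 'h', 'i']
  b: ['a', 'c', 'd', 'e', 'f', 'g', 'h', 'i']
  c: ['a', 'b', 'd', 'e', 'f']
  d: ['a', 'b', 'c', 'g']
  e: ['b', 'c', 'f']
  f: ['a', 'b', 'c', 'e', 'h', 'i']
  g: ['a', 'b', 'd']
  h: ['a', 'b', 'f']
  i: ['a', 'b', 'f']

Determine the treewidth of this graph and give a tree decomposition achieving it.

Treewidth 3.
One such decomposition:
Bags: B1 = {a, b, c, f}  B2 = {a, b, c, d}  B3 = {a, b, f, i}  B4 = {b, c, e, f}  B5 = {a, b, d, g}  B6 = {a, b, f, h}
Tree: B1–B2, B1–B3, B1–B4, B2–B5, B3–B6

Each bag holds 4 vertices, so the decomposition has width 3, which upper-bounds the treewidth. On the other hand G contains the 4-clique {b, c, e, f}. A clique must lie in a single bag of any decomposition, so no decomposition can have width below 3. Therefore the treewidth is 3.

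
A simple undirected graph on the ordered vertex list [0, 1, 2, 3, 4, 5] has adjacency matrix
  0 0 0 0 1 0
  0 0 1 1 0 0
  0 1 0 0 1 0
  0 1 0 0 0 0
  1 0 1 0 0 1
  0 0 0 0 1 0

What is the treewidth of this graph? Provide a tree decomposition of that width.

The largest bag has 2 vertices, giving width 1; this decomposition certifies tw(G) ≤ 1. Since G has at least one edge (e.g. 4–2), it is not an edgeless graph, so tw(G) ≥ 1. Combining the bounds, tw(G) = 1.

Treewidth 1.
One such decomposition:
Bags: B1 = {2, 4}  B2 = {0, 4}  B3 = {1, 2}  B4 = {4, 5}  B5 = {1, 3}
Tree: B1–B2, B1–B3, B1–B4, B3–B5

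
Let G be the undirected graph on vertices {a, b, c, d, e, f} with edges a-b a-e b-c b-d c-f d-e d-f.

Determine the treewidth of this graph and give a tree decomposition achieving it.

The largest bag has 3 vertices, giving width 2; this decomposition certifies tw(G) ≤ 2. The edges c–f–d–b–c form a cycle, so G is not a tree and its treewidth is at least 2. The upper and lower bounds meet at 2, so that is the treewidth.

Treewidth 2.
One optimal decomposition is:
Bags: B1 = {b, c, f}  B2 = {b, d, f}  B3 = {a, b, d}  B4 = {a, d, e}
Tree: B1–B2, B2–B3, B3–B4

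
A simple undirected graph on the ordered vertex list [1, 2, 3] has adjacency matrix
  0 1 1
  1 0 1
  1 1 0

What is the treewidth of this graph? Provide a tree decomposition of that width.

Treewidth 2.
One optimal decomposition is:
Bags: B1 = {1, 2, 3}
Tree: (single bag)

With just one bag of size 3, the width is 3 − 1 = 2, so tw(G) ≤ 2. For the lower bound, the 3 vertices {1, 2, 3} are pairwise adjacent, and any tree decomposition puts a clique entirely inside one bag — forcing width ≥ 2. The upper and lower bounds meet at 2, so that is the treewidth.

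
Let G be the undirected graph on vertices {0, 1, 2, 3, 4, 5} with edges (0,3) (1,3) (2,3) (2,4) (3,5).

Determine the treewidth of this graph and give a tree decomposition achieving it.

Treewidth 1.
Bags: B1 = {2, 3}  B2 = {1, 3}  B3 = {2, 4}  B4 = {0, 3}  B5 = {3, 5}
Tree: B1–B2, B1–B3, B2–B4, B4–B5

The largest bag has 2 vertices, giving width 1; this decomposition certifies tw(G) ≤ 1. G has an edge, so its treewidth is at least 1. The upper and lower bounds meet at 1, so that is the treewidth.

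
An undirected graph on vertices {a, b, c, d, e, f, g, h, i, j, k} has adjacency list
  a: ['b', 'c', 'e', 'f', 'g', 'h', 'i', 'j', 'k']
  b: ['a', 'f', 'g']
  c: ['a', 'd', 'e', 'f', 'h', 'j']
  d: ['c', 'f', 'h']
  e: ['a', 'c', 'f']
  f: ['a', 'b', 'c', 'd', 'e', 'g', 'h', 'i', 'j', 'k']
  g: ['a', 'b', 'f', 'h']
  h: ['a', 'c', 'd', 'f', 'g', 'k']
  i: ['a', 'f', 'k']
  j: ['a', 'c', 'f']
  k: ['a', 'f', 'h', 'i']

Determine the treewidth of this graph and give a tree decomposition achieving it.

Every bag has size at most 4, so the width is 4 − 1 = 3 and tw(G) ≤ 3. Conversely, {c, d, f, h} is a clique of size 4, and the vertices of any clique must share a bag in every tree decomposition; so some bag has ≥ 4 vertices and tw(G) ≥ 3. Therefore the treewidth is 3.

Treewidth 3.
One optimal decomposition is:
Bags: B1 = {a, f, g, h}  B2 = {a, b, f, g}  B3 = {a, f, h, k}  B4 = {a, c, f, h}  B5 = {a, f, i, k}  B6 = {a, c, e, f}  B7 = {a, c, f, j}  B8 = {c, d, f, h}
Tree: B1–B2, B1–B3, B1–B4, B3–B5, B4–B6, B6–B7, B4–B8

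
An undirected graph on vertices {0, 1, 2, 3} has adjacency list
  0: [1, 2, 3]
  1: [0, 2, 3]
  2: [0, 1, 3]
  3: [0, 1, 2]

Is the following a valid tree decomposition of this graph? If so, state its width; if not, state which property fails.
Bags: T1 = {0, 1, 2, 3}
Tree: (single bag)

Vertex coverage: the bags together contain {0, 1, 2, 3}, the full vertex set. Edge coverage: each edge of G has both endpoints in at least one bag. Running intersection: for every vertex, the bags containing it form a connected subtree. All three properties hold, so this is a valid tree decomposition of width max|bag| − 1 = 3, and hence tw(G) ≤ 3.

Yes; width 3.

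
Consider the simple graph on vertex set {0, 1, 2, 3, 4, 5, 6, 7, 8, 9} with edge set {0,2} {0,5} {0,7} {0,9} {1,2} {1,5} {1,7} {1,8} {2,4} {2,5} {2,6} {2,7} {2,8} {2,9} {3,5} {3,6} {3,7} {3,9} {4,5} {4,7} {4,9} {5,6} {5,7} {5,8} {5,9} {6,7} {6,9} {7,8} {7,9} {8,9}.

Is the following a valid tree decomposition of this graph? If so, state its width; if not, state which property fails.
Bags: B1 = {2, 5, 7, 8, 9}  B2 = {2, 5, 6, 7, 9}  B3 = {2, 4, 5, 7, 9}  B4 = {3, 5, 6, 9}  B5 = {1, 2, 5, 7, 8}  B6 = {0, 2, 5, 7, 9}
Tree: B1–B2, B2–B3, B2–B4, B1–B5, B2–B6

A tree decomposition must satisfy three properties: every vertex lies in some bag; for every edge, both endpoints lie together in some bag; and for every vertex, the bags containing it form a connected subtree. Here edge (7,3) lies in no bag, so the decomposition is invalid.

No — edge (7,3) lies in no bag.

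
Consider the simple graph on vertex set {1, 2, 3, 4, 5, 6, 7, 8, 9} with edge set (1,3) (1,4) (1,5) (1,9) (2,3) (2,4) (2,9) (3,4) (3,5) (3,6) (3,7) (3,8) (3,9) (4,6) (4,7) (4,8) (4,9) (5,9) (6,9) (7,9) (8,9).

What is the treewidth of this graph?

A width-3 tree decomposition is:
Bags: B1 = {3, 4, 7, 9}  B2 = {1, 3, 4, 9}  B3 = {3, 4, 8, 9}  B4 = {2, 3, 4, 9}  B5 = {3, 4, 6, 9}  B6 = {1, 3, 5, 9}
Tree: B1–B2, B2–B3, B2–B4, B2–B5, B2–B6
The largest bag has 4 vertices, giving width 3; this decomposition certifies tw(G) ≤ 3. On the other hand G contains the 4-clique {1, 3, 4, 9}. A clique must lie in a single bag of any decomposition, so no decomposition can have width below 3. Hence tw(G) = 3 exactly.

3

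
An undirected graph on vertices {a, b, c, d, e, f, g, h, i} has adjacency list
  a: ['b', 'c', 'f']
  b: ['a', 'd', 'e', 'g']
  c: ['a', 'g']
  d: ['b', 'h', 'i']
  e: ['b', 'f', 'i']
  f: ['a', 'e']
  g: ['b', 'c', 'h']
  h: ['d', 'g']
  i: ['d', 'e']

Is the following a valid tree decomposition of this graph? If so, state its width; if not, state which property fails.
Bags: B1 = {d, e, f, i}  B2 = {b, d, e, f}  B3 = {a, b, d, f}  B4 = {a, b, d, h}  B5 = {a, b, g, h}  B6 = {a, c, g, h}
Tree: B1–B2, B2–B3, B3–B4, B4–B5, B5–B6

Checking the three conditions: (i) the bags cover all of {a, b, c, d, e, f, g, h, i}; (ii) for each edge, some bag contains both endpoints; (iii) the bags containing any fixed vertex form a subtree. All hold, so the decomposition is valid with width 4 − 1 = 3.

Yes; width 3.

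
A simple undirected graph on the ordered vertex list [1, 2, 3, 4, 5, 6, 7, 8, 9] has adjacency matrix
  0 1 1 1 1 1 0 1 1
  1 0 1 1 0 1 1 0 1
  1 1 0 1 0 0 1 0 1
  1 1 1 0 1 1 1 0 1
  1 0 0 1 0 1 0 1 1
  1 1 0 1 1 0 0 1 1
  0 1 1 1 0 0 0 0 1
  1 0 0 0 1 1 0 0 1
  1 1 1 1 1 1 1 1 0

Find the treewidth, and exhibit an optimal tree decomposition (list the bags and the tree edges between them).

Every bag has size at most 5, so the width is 5 − 1 = 4 and tw(G) ≤ 4. For the lower bound, the 5 vertices {1, 5, 6, 8, 9} are pairwise adjacent, and any tree decomposition puts a clique entirely inside one bag — forcing width ≥ 4. Therefore the treewidth is 4.

Treewidth 4.
One optimal decomposition is:
Bags: B1 = {2, 3, 4, 7, 9}  B2 = {1, 2, 3, 4, 9}  B3 = {1, 2, 4, 6, 9}  B4 = {1, 4, 5, 6, 9}  B5 = {1, 5, 6, 8, 9}
Tree: B1–B2, B2–B3, B3–B4, B4–B5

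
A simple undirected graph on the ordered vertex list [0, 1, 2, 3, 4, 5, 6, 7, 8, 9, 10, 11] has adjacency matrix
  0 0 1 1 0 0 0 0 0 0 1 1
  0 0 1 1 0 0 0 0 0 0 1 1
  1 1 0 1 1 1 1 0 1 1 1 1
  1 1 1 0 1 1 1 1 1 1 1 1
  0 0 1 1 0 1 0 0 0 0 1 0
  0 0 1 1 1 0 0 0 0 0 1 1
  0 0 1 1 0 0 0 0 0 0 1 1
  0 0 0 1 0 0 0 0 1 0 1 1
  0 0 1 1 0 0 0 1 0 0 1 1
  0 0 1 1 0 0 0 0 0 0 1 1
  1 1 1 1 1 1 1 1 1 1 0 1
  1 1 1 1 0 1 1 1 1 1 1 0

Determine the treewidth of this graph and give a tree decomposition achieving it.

Treewidth 4.
Bags: B1 = {1, 2, 3, 10, 11}  B2 = {2, 3, 5, 10, 11}  B3 = {2, 3, 9, 10, 11}  B4 = {2, 3, 4, 5, 10}  B5 = {2, 3, 8, 10, 11}  B6 = {3, 7, 8, 10, 11}  B7 = {2, 3, 6, 10, 11}  B8 = {0, 2, 3, 10, 11}
Tree: B1–B2, B1–B3, B2–B4, B1–B5, B5–B6, B5–B7, B3–B8

The largest bag has 5 vertices, giving width 4; this decomposition certifies tw(G) ≤ 4. For the lower bound, the 5 vertices {0, 2, 3, 10, 11} are pairwise adjacent, and any tree decomposition puts a clique entirely inside one bag — forcing width ≥ 4. The upper and lower bounds meet at 4, so that is the treewidth.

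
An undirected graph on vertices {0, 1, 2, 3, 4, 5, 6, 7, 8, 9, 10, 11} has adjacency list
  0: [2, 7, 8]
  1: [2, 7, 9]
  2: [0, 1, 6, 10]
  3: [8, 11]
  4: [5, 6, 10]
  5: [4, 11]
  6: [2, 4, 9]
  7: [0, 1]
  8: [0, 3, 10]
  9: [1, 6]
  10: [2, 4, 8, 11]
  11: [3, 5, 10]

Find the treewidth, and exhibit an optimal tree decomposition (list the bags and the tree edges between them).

Treewidth 3.
Bags: B1 = {3, 4, 5, 11}  B2 = {3, 4, 10, 11}  B3 = {3, 4, 8, 10}  B4 = {4, 6, 8, 10}  B5 = {2, 6, 8, 10}  B6 = {0, 2, 6, 8}  B7 = {0, 2, 6, 9}  B8 = {0, 1, 2, 9}  B9 = {0, 1, 7, 9}
Tree: B1–B2, B2–B3, B3–B4, B4–B5, B5–B6, B6–B7, B7–B8, B8–B9

Every bag has size at most 4, so the width is 4 − 1 = 3 and tw(G) ≤ 3. For the lower bound: the 4 vertex sets {3,5,11}, {4}, {10}, {0,2,6,8} are disjoint, each induces a connected subgraph, and every pair is joined by at least one edge of G. Contracting each set to a single vertex therefore yields K_{4} as a minor, and since treewidth is minor-monotone, tw(G) ≥ tw(K_{4}) = 3. Combining the bounds, tw(G) = 3.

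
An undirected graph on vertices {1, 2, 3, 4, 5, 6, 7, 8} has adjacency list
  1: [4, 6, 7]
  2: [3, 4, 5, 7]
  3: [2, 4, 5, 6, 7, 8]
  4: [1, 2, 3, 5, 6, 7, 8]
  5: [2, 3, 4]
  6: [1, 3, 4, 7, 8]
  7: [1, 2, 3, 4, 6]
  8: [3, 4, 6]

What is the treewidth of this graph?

3

A width-3 tree decomposition is:
Bags: B1 = {1, 4, 6, 7}  B2 = {3, 4, 6, 7}  B3 = {3, 4, 6, 8}  B4 = {2, 3, 4, 7}  B5 = {2, 3, 4, 5}
Tree: B1–B2, B2–B3, B2–B4, B4–B5
Each bag holds 4 vertices, so the decomposition has width 3, which upper-bounds the treewidth. For the lower bound, the 4 vertices {1, 4, 6, 7} are pairwise adjacent, and any tree decomposition puts a clique entirely inside one bag — forcing width ≥ 3. Therefore the treewidth is 3.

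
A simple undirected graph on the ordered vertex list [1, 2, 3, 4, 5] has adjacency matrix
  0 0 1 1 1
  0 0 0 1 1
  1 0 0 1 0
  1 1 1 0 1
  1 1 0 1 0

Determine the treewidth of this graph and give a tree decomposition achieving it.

Every bag has size at most 3, so the width is 3 − 1 = 2 and tw(G) ≤ 2. For the lower bound, the 3 vertices {1, 3, 4} are pairwise adjacent, and any tree decomposition puts a clique entirely inside one bag — forcing width ≥ 2. The upper and lower bounds meet at 2, so that is the treewidth.

Treewidth 2.
One optimal decomposition is:
Bags: B1 = {1, 4, 5}  B2 = {2, 4, 5}  B3 = {1, 3, 4}
Tree: B1–B2, B1–B3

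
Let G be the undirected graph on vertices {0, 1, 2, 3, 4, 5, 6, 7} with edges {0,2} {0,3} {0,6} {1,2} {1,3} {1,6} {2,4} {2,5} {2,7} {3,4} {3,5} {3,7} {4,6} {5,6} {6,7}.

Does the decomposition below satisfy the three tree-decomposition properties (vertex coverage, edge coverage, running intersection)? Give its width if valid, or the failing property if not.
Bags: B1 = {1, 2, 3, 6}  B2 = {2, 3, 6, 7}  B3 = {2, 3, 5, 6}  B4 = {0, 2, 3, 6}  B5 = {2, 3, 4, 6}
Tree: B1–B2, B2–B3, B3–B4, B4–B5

Vertex coverage: the bags together contain {0, 1, 2, 3, 4, 5, 6, 7}, the full vertex set. Edge coverage: each edge of G has both endpoints in at least one bag. Running intersection: for every vertex, the bags containing it form a connected subtree. All three properties hold, so this is a valid tree decomposition of width max|bag| − 1 = 3, and hence tw(G) ≤ 3.

Yes; width 3.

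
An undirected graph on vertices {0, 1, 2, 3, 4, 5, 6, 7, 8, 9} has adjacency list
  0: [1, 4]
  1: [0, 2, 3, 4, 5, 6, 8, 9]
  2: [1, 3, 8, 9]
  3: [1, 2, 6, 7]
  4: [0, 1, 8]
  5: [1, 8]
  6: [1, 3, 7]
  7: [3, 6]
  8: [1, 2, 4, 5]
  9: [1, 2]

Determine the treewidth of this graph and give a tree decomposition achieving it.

Treewidth 2.
Bags: B1 = {1, 2, 3}  B2 = {1, 3, 6}  B3 = {1, 2, 8}  B4 = {1, 4, 8}  B5 = {3, 6, 7}  B6 = {1, 5, 8}  B7 = {0, 1, 4}  B8 = {1, 2, 9}
Tree: B1–B2, B1–B3, B3–B4, B2–B5, B4–B6, B4–B7, B1–B8

The largest bag has 3 vertices, giving width 2; this decomposition certifies tw(G) ≤ 2. For the lower bound, the 3 vertices {0, 1, 4} are pairwise adjacent, and any tree decomposition puts a clique entirely inside one bag — forcing width ≥ 2. Hence tw(G) = 2 exactly.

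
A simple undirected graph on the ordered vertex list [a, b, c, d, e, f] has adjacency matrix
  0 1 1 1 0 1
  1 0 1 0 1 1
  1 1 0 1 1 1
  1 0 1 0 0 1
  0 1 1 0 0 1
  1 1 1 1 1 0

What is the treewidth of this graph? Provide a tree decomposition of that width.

The largest bag has 4 vertices, giving width 3; this decomposition certifies tw(G) ≤ 3. For the lower bound, the 4 vertices {b, c, e, f} are pairwise adjacent, and any tree decomposition puts a clique entirely inside one bag — forcing width ≥ 3. Therefore the treewidth is 3.

Treewidth 3.
One optimal decomposition is:
Bags: B1 = {a, c, d, f}  B2 = {a, b, c, f}  B3 = {b, c, e, f}
Tree: B1–B2, B2–B3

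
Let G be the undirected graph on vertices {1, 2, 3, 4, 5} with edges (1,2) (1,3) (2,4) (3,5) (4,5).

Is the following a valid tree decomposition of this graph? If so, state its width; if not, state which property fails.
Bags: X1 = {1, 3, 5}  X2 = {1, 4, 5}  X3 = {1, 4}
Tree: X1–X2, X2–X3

No — vertex 2 appears in no bag.

A tree decomposition must satisfy three properties: every vertex lies in some bag; for every edge, both endpoints lie together in some bag; and for every vertex, the bags containing it form a connected subtree. Here vertex 2 appears in no bag, so the decomposition is invalid.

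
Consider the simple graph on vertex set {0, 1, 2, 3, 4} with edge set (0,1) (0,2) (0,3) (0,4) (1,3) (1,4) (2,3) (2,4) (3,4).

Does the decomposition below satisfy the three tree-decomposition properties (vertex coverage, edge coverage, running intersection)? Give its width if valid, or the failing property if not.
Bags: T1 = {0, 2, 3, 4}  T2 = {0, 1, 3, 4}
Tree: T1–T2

Yes; width 3.

Vertex coverage: the bags together contain {0, 1, 2, 3, 4}, the full vertex set. Edge coverage: each edge of G has both endpoints in at least one bag. Running intersection: for every vertex, the bags containing it form a connected subtree. All three properties hold, so this is a valid tree decomposition of width max|bag| − 1 = 3, and hence tw(G) ≤ 3.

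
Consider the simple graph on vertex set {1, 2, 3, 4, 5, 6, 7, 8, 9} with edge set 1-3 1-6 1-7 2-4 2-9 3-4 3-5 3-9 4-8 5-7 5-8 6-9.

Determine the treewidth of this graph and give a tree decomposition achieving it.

Each bag holds 4 vertices, so the decomposition has width 3, which upper-bounds the treewidth. For the lower bound: the 4 vertex sets {2,6,9}, {4}, {3}, {1,5,7,8} are disjoint, each induces a connected subgraph, and every pair is joined by at least one edge of G. Contracting each set to a single vertex therefore yields K_{4} as a minor, and since treewidth is minor-monotone, tw(G) ≥ tw(K_{4}) = 3. The upper and lower bounds meet at 3, so that is the treewidth.

Treewidth 3.
One such decomposition:
Bags: B1 = {2, 4, 6, 9}  B2 = {3, 4, 6, 9}  B3 = {1, 3, 4, 6}  B4 = {1, 3, 4, 8}  B5 = {1, 3, 5, 8}  B6 = {1, 5, 7, 8}
Tree: B1–B2, B2–B3, B3–B4, B4–B5, B5–B6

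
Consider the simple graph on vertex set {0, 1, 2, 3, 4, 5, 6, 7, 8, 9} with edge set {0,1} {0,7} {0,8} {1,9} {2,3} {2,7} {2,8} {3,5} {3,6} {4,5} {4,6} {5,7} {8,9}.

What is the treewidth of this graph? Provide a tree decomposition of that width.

Every bag has size at most 3, so the width is 3 − 1 = 2 and tw(G) ≤ 2. For the lower bound, G contains the cycle 6–4–5–3–6, so G is not a forest; only forests have treewidth ≤ 1, hence tw(G) ≥ 2. Therefore the treewidth is 2.

Treewidth 2.
One such decomposition:
Bags: B1 = {3, 4, 6}  B2 = {3, 4, 5}  B3 = {2, 3, 5}  B4 = {2, 5, 7}  B5 = {2, 7, 8}  B6 = {0, 7, 8}  B7 = {0, 8, 9}  B8 = {0, 1, 9}
Tree: B1–B2, B2–B3, B3–B4, B4–B5, B5–B6, B6–B7, B7–B8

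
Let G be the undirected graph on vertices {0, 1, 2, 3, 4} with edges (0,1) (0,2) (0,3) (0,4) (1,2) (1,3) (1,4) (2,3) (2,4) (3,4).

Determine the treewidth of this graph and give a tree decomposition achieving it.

Treewidth 4.
One such decomposition:
Bags: B1 = {0, 1, 2, 3, 4}
Tree: (single bag)

A single bag containing all 5 vertices is trivially a valid decomposition of width 4. On the other hand G contains the 5-clique {0, 1, 2, 3, 4}. A clique must lie in a single bag of any decomposition, so no decomposition can have width below 4. Hence tw(G) = 4 exactly.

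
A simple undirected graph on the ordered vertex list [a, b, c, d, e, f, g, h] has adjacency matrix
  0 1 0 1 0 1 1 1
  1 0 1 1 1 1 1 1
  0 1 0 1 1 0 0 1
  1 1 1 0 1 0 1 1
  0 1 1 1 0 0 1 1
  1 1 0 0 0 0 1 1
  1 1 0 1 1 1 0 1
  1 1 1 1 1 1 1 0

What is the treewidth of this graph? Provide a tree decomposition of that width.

Every bag has size at most 5, so the width is 5 − 1 = 4 and tw(G) ≤ 4. On the other hand G contains the 5-clique {b, d, e, g, h}. A clique must lie in a single bag of any decomposition, so no decomposition can have width below 4. Therefore the treewidth is 4.

Treewidth 4.
One such decomposition:
Bags: B1 = {a, b, d, g, h}  B2 = {b, d, e, g, h}  B3 = {b, c, d, e, h}  B4 = {a, b, f, g, h}
Tree: B1–B2, B2–B3, B1–B4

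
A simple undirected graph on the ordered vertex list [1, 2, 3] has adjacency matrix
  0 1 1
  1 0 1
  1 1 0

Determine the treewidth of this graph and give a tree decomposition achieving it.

A single bag containing all 3 vertices is trivially a valid decomposition of width 2. Conversely, {1, 2, 3} is a clique of size 3, and the vertices of any clique must share a bag in every tree decomposition; so some bag has ≥ 3 vertices and tw(G) ≥ 2. Therefore the treewidth is 2.

Treewidth 2.
Bags: B1 = {1, 2, 3}
Tree: (single bag)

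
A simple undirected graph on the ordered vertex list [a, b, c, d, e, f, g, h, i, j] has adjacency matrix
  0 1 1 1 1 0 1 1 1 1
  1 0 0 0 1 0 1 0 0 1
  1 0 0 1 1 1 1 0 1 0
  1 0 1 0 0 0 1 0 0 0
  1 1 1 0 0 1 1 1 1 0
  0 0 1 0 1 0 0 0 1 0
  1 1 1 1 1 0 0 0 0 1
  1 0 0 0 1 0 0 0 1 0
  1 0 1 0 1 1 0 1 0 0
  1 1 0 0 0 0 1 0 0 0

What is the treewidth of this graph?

3

A width-3 tree decomposition is:
Bags: B1 = {a, b, g, j}  B2 = {a, b, e, g}  B3 = {a, c, e, g}  B4 = {a, c, e, i}  B5 = {c, e, f, i}  B6 = {a, e, h, i}  B7 = {a, c, d, g}
Tree: B1–B2, B2–B3, B3–B4, B4–B5, B4–B6, B3–B7
Every bag has size at most 4, so the width is 4 − 1 = 3 and tw(G) ≤ 3. Conversely, {a, c, d, g} is a clique of size 4, and the vertices of any clique must share a bag in every tree decomposition; so some bag has ≥ 4 vertices and tw(G) ≥ 3. Therefore the treewidth is 3.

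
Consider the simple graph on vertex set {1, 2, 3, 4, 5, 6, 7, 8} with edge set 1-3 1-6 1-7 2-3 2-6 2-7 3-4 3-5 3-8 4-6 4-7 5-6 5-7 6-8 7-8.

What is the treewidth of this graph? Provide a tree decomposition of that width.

Each bag holds 4 vertices, so the decomposition has width 3, which upper-bounds the treewidth. For the lower bound: the 4 vertex sets {3,5}, {7,8}, {6}, {1} are disjoint, each induces a connected subgraph, and every pair is joined by at least one edge of G. Contracting each set to a single vertex therefore yields K_{4} as a minor, and since treewidth is minor-monotone, tw(G) ≥ tw(K_{4}) = 3. The upper and lower bounds meet at 3, so that is the treewidth.

Treewidth 3.
One such decomposition:
Bags: B1 = {3, 5, 6, 7}  B2 = {3, 6, 7, 8}  B3 = {1, 3, 6, 7}  B4 = {3, 4, 6, 7}  B5 = {2, 3, 6, 7}
Tree: B1–B2, B2–B3, B3–B4, B4–B5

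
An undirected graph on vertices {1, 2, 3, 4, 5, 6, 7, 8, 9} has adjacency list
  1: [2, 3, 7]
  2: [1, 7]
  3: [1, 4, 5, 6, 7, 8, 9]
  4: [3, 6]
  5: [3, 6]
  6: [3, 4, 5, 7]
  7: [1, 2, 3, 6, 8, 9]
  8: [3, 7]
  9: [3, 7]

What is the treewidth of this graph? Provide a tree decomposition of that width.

Treewidth 2.
One such decomposition:
Bags: B1 = {3, 5, 6}  B2 = {3, 4, 6}  B3 = {3, 6, 7}  B4 = {3, 7, 9}  B5 = {3, 7, 8}  B6 = {1, 3, 7}  B7 = {1, 2, 7}
Tree: B1–B2, B2–B3, B3–B4, B4–B5, B3–B6, B6–B7

Every bag has size at most 3, so the width is 3 − 1 = 2 and tw(G) ≤ 2. For the lower bound, the 3 vertices {1, 2, 7} are pairwise adjacent, and any tree decomposition puts a clique entirely inside one bag — forcing width ≥ 2. Therefore the treewidth is 2.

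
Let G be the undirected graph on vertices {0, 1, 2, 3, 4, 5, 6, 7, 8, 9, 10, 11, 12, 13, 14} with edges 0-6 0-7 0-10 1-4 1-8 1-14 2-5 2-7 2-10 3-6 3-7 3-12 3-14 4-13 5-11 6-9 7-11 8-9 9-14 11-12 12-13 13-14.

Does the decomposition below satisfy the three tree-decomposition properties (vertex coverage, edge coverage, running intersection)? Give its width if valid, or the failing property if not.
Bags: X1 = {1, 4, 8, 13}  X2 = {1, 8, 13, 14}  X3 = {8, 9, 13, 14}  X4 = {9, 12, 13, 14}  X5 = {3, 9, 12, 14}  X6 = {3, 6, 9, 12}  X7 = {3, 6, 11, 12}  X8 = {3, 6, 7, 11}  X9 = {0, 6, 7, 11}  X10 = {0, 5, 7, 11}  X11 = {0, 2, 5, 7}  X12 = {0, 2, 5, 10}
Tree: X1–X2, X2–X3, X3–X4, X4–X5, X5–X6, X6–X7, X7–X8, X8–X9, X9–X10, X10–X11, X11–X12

Yes; width 3.

Every vertex of G appears in some bag (union = {0, 1, 2, 3, 4, 5, 6, 7, 8, 9, 10, 11, 12, 13, 14}); every edge is covered by a bag; and for each vertex v the set of bags containing v is connected in the bag tree. The decomposition is therefore valid. The largest bag has 4 vertices, so the width is 3.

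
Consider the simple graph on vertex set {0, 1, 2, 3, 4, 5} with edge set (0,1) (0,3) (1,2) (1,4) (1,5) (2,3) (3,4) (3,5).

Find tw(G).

2

A width-2 tree decomposition is:
Bags: B1 = {0, 1, 3}  B2 = {1, 2, 3}  B3 = {1, 3, 4}  B4 = {1, 3, 5}
Tree: B1–B2, B2–B3, B3–B4
The largest bag has 3 vertices, giving width 2; this decomposition certifies tw(G) ≤ 2. The edges 3–0–1–2–3 form a cycle, so G is not a tree and its treewidth is at least 2. Combining the bounds, tw(G) = 2.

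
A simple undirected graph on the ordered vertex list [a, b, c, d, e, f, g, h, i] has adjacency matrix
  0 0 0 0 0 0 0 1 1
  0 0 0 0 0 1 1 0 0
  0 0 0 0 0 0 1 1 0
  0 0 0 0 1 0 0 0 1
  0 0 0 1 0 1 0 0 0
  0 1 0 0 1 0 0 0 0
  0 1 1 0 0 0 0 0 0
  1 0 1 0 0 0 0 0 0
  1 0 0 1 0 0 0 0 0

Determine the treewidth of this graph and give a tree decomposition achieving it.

The largest bag has 3 vertices, giving width 2; this decomposition certifies tw(G) ≤ 2. For the lower bound, G contains the cycle b–g–c–h–a–i–d–e–f–b, so G is not a forest; only forests have treewidth ≤ 1, hence tw(G) ≥ 2. The upper and lower bounds meet at 2, so that is the treewidth.

Treewidth 2.
One optimal decomposition is:
Bags: B1 = {b, c, g}  B2 = {b, c, h}  B3 = {a, b, h}  B4 = {a, b, i}  B5 = {b, d, i}  B6 = {b, d, e}  B7 = {b, e, f}
Tree: B1–B2, B2–B3, B3–B4, B4–B5, B5–B6, B6–B7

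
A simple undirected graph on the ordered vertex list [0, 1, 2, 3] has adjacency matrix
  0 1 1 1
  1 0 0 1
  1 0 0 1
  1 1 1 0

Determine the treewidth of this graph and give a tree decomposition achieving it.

The largest bag has 3 vertices, giving width 2; this decomposition certifies tw(G) ≤ 2. Conversely, {0, 1, 3} is a clique of size 3, and the vertices of any clique must share a bag in every tree decomposition; so some bag has ≥ 3 vertices and tw(G) ≥ 2. Combining the bounds, tw(G) = 2.

Treewidth 2.
Bags: B1 = {0, 2, 3}  B2 = {0, 1, 3}
Tree: B1–B2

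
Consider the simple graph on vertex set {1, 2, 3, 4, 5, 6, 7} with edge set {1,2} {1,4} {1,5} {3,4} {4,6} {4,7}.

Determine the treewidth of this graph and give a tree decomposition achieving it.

Treewidth 1.
One such decomposition:
Bags: B1 = {4, 7}  B2 = {1, 4}  B3 = {1, 5}  B4 = {1, 2}  B5 = {3, 4}  B6 = {4, 6}
Tree: B1–B2, B2–B3, B2–B4, B1–B5, B1–B6

Every bag has size at most 2, so the width is 2 − 1 = 1 and tw(G) ≤ 1. Since G has at least one edge (e.g. 7–4), it is not an edgeless graph, so tw(G) ≥ 1. Therefore the treewidth is 1.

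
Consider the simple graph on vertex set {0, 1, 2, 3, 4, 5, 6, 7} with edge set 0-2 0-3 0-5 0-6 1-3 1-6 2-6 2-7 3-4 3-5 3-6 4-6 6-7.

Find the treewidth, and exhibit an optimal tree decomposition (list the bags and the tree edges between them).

Treewidth 2.
Bags: B1 = {0, 2, 6}  B2 = {0, 3, 6}  B3 = {2, 6, 7}  B4 = {3, 4, 6}  B5 = {0, 3, 5}  B6 = {1, 3, 6}
Tree: B1–B2, B1–B3, B2–B4, B2–B5, B2–B6

The largest bag has 3 vertices, giving width 2; this decomposition certifies tw(G) ≤ 2. Conversely, {0, 3, 5} is a clique of size 3, and the vertices of any clique must share a bag in every tree decomposition; so some bag has ≥ 3 vertices and tw(G) ≥ 2. Combining the bounds, tw(G) = 2.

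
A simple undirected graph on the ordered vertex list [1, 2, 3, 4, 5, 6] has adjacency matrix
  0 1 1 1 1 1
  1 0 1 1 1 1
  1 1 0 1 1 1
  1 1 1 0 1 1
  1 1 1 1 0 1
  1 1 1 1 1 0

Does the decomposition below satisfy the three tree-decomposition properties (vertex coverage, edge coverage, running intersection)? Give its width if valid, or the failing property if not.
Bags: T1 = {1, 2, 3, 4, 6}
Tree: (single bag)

A tree decomposition must satisfy three properties: every vertex lies in some bag; for every edge, both endpoints lie together in some bag; and for every vertex, the bags containing it form a connected subtree. Here vertex 5 appears in no bag, so the decomposition is invalid.

No — vertex 5 appears in no bag.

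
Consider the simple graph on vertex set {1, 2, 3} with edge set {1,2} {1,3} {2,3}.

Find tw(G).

A width-2 tree decomposition is:
Bags: B1 = {1, 2, 3}
Tree: (single bag)
With just one bag of size 3, the width is 3 − 1 = 2, so tw(G) ≤ 2. On the other hand G contains the 3-clique {1, 2, 3}. A clique must lie in a single bag of any decomposition, so no decomposition can have width below 2. Therefore the treewidth is 2.

2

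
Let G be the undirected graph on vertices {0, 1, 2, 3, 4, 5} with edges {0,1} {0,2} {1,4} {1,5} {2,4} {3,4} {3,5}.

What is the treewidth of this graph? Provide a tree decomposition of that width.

Treewidth 2.
Bags: B1 = {0, 1, 2}  B2 = {1, 2, 4}  B3 = {1, 4, 5}  B4 = {3, 4, 5}
Tree: B1–B2, B2–B3, B3–B4

The largest bag has 3 vertices, giving width 2; this decomposition certifies tw(G) ≤ 2. For the lower bound, G contains the cycle 0–2–4–1–0, so G is not a forest; only forests have treewidth ≤ 1, hence tw(G) ≥ 2. The upper and lower bounds meet at 2, so that is the treewidth.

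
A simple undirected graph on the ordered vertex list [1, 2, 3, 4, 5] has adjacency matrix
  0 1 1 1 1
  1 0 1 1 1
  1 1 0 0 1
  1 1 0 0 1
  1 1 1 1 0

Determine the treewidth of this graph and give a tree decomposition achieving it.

Every bag has size at most 4, so the width is 4 − 1 = 3 and tw(G) ≤ 3. On the other hand G contains the 4-clique {1, 2, 3, 5}. A clique must lie in a single bag of any decomposition, so no decomposition can have width below 3. The upper and lower bounds meet at 3, so that is the treewidth.

Treewidth 3.
Bags: B1 = {1, 2, 3, 5}  B2 = {1, 2, 4, 5}
Tree: B1–B2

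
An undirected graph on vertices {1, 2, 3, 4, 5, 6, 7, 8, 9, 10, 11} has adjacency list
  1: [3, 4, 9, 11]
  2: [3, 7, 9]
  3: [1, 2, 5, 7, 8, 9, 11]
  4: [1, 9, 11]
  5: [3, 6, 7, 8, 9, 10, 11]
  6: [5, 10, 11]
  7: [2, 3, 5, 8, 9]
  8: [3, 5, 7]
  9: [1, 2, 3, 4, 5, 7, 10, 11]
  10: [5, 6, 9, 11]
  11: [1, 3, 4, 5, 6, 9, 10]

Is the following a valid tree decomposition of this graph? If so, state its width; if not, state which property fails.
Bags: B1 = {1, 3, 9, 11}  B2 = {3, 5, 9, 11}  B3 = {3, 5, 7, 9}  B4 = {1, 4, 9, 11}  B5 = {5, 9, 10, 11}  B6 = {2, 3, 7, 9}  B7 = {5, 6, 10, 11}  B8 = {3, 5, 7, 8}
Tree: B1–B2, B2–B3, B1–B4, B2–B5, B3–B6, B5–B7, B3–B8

Yes; width 3.

Every vertex of G appears in some bag (union = {1, 2, 3, 4, 5, 6, 7, 8, 9, 10, 11}); every edge is covered by a bag; and for each vertex v the set of bags containing v is connected in the bag tree. The decomposition is therefore valid. The largest bag has 4 vertices, so the width is 3.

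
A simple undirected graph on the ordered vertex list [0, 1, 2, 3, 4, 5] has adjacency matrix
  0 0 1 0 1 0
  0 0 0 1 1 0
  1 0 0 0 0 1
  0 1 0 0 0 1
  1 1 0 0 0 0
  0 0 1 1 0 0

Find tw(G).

A width-2 tree decomposition is:
Bags: B1 = {1, 3, 4}  B2 = {0, 3, 4}  B3 = {0, 2, 3}  B4 = {2, 3, 5}
Tree: B1–B2, B2–B3, B3–B4
The largest bag has 3 vertices, giving width 2; this decomposition certifies tw(G) ≤ 2. Since 3–1–4–0–2–5–3 is a cycle in G, G is not acyclic. Forests are exactly the graphs of treewidth ≤ 1, so tw(G) ≥ 2. Combining the bounds, tw(G) = 2.

2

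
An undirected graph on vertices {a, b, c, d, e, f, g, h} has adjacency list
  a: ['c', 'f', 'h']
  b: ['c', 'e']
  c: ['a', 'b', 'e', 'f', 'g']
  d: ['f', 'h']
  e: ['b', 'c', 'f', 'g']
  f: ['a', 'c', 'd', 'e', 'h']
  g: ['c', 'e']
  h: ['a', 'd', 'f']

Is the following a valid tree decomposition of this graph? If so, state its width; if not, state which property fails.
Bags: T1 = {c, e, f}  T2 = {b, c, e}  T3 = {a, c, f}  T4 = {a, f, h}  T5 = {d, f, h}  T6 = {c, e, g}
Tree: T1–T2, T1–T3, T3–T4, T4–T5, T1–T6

Vertex coverage: the bags together contain {a, b, c, d, e, f, g, h}, the full vertex set. Edge coverage: each edge of G has both endpoints in at least one bag. Running intersection: for every vertex, the bags containing it form a connected subtree. All three properties hold, so this is a valid tree decomposition of width max|bag| − 1 = 2, and hence tw(G) ≤ 2.

Yes; width 2.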